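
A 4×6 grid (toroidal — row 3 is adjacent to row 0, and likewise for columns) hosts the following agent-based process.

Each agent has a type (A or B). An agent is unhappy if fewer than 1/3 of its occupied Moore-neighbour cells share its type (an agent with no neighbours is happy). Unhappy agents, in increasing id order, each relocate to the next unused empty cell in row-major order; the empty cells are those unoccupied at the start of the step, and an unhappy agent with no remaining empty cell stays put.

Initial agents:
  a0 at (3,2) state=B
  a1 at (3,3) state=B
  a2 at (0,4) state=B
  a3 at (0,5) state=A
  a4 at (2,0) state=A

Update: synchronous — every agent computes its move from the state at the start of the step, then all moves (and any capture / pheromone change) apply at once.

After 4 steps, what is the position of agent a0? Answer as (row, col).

(3, 2)

t=1: a0@(3,2):B a1@(3,3):B a2@(0,4):B a3@(0,0):A a4@(2,0):A
t=2: (unchanged — steady state)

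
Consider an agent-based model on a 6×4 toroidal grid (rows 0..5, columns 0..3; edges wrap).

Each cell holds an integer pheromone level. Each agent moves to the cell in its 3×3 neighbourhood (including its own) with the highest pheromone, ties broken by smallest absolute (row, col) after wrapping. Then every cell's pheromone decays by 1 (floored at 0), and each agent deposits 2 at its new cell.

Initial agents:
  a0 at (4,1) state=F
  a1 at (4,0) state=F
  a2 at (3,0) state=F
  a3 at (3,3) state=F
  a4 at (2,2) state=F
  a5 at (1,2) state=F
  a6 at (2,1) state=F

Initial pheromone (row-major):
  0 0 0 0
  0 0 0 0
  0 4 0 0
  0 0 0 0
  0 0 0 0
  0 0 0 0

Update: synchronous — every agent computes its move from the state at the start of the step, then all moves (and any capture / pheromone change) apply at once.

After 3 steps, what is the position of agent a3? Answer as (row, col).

(2, 1)

t=1: a0@(3,0) a1@(3,0) a2@(2,1) a3@(2,0) a4@(2,1) a5@(2,1) a6@(2,1) | pheromone: 0 0 0 0 / 0 0 0 0 / 2 11 0 0 / 4 0 0 0 / 0 0 0 0 / 0 0 0 0
t=2: a0@(2,1) a1@(2,1) a2@(2,1) a3@(2,1) a4@(2,1) a5@(2,1) a6@(2,1) | pheromone: 0 0 0 0 / 0 0 0 0 / 1 24 0 0 / 3 0 0 0 / 0 0 0 0 / 0 0 0 0
t=3: a0@(2,1) a1@(2,1) a2@(2,1) a3@(2,1) a4@(2,1) a5@(2,1) a6@(2,1) | pheromone: 0 0 0 0 / 0 0 0 0 / 0 37 0 0 / 2 0 0 0 / 0 0 0 0 / 0 0 0 0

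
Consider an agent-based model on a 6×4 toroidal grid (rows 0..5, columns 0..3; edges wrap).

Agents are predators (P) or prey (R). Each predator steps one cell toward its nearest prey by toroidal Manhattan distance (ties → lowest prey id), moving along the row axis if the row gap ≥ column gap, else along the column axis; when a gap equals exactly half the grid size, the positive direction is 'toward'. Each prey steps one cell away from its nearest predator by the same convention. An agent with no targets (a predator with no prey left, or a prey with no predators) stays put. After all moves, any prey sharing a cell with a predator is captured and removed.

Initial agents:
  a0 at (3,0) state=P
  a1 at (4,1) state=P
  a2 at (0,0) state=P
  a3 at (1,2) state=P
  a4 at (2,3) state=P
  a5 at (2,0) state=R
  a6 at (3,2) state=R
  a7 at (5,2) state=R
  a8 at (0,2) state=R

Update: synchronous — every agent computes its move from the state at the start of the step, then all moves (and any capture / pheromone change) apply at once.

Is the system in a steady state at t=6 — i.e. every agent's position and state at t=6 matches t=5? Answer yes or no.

t=1: a0@(2,0):P a1@(3,1):P a2@(1,0):P a3@(0,2):P a4@(2,0):P a8@(5,2):R
t=2: a0@(3,0):P a1@(4,1):P a2@(0,0):P a3@(5,2):P a4@(3,0):P a8@(4,2):R
t=3: a0@(3,1):P a1@(4,2):P a2@(5,0):P a3@(4,2):P a4@(3,1):P a8@(4,3):R
t=4: a0@(3,2):P a1@(4,3):P a2@(4,0):P a3@(4,3):P a4@(3,2):P
t=5: (unchanged — steady state)

yes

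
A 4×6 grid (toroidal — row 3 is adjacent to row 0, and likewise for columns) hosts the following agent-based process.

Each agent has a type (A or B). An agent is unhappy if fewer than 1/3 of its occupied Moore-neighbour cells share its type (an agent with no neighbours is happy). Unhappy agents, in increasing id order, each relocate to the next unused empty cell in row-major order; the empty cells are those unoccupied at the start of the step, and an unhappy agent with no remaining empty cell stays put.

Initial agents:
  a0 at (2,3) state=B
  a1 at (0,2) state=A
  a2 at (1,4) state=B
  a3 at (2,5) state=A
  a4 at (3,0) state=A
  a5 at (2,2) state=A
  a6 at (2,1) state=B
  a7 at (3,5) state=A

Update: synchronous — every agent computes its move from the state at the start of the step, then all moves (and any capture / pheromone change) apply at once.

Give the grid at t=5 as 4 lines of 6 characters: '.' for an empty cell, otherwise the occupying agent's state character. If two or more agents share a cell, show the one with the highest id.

t=1: a0@(2,3):B a1@(0,2):A a2@(1,4):B a3@(2,5):A a4@(3,0):A a5@(0,0):A a6@(0,1):B a7@(3,5):A
t=2: a0@(2,3):B a1@(0,3):A a2@(1,4):B a3@(2,5):A a4@(3,0):A a5@(0,0):A a6@(0,4):B a7@(3,5):A
t=3: a0@(2,3):B a1@(0,1):A a2@(1,4):B a3@(2,5):A a4@(3,0):A a5@(0,0):A a6@(0,4):B a7@(3,5):A
t=4: (unchanged — steady state)

AA..B.
....B.
...B.A
A....A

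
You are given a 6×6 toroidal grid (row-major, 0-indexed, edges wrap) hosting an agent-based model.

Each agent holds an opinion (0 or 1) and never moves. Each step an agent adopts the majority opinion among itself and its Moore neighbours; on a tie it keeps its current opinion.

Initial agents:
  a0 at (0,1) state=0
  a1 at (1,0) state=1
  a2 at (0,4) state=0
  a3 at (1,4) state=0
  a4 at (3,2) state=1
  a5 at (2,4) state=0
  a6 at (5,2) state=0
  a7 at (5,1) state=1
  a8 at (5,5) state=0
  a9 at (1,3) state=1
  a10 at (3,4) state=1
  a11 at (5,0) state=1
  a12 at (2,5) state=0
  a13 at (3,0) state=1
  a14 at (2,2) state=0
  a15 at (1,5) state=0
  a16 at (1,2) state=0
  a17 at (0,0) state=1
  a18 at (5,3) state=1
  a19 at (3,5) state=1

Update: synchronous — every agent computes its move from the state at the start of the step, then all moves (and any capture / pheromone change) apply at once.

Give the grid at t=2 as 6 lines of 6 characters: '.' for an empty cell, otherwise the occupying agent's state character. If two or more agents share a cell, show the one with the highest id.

11..0.
0.0000
..0.00
1.1.11
......
1100.0

t=1: a0@(0,1):1 a1@(1,0):0 a2@(0,4):0 a3@(1,4):0 a4@(3,2):1 a5@(2,4):0 a6@(5,2):0 a7@(5,1):1 a8@(5,5):0 a9@(1,3):0 a10@(3,4):1 a11@(5,0):1 a12@(2,5):0 a13@(3,0):1 a14@(2,2):0 a15@(1,5):0 a16@(1,2):0 a17@(0,0):1 a18@(5,3):0 a19@(3,5):1
t=2: (unchanged — steady state)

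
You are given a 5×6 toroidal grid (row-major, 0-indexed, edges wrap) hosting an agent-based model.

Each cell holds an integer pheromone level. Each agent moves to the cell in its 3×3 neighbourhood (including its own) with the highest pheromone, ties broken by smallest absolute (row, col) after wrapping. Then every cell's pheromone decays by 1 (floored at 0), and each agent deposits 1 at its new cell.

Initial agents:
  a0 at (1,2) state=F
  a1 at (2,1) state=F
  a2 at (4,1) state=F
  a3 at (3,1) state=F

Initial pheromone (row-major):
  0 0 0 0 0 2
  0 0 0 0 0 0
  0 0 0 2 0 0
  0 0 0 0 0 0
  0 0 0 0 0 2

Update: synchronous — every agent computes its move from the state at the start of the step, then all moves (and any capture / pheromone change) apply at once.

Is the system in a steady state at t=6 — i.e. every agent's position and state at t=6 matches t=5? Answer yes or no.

t=1: a0@(2,3) a1@(1,0) a2@(0,0) a3@(2,0) | pheromone: 1 0 0 0 0 1 / 1 0 0 0 0 0 / 1 0 0 2 0 0 / 0 0 0 0 0 0 / 0 0 0 0 0 1
t=2: a0@(2,3) a1@(0,0) a2@(0,0) a3@(1,0) | pheromone: 2 0 0 0 0 0 / 1 0 0 0 0 0 / 0 0 0 2 0 0 / 0 0 0 0 0 0 / 0 0 0 0 0 0
t=3: a0@(2,3) a1@(0,0) a2@(0,0) a3@(0,0) | pheromone: 4 0 0 0 0 0 / 0 0 0 0 0 0 / 0 0 0 2 0 0 / 0 0 0 0 0 0 / 0 0 0 0 0 0
t=4: a0@(2,3) a1@(0,0) a2@(0,0) a3@(0,0) | pheromone: 6 0 0 0 0 0 / 0 0 0 0 0 0 / 0 0 0 2 0 0 / 0 0 0 0 0 0 / 0 0 0 0 0 0
t=5: a0@(2,3) a1@(0,0) a2@(0,0) a3@(0,0) | pheromone: 8 0 0 0 0 0 / 0 0 0 0 0 0 / 0 0 0 2 0 0 / 0 0 0 0 0 0 / 0 0 0 0 0 0
t=6: a0@(2,3) a1@(0,0) a2@(0,0) a3@(0,0) | pheromone: 10 0 0 0 0 0 / 0 0 0 0 0 0 / 0 0 0 2 0 0 / 0 0 0 0 0 0 / 0 0 0 0 0 0

yes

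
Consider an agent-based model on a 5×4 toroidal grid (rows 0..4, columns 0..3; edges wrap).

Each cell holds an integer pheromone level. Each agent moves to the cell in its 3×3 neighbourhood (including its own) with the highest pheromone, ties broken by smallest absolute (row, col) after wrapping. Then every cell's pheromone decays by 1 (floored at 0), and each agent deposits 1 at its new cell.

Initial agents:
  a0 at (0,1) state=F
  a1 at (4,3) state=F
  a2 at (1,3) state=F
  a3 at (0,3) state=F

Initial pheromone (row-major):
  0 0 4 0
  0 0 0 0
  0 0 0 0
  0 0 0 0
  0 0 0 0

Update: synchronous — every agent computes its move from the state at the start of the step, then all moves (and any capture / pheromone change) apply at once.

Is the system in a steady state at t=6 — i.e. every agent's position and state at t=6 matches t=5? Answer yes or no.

yes

t=1: a0@(0,2) a1@(0,2) a2@(0,2) a3@(0,2) | pheromone: 0 0 7 0 / 0 0 0 0 / 0 0 0 0 / 0 0 0 0 / 0 0 0 0
t=2: a0@(0,2) a1@(0,2) a2@(0,2) a3@(0,2) | pheromone: 0 0 10 0 / 0 0 0 0 / 0 0 0 0 / 0 0 0 0 / 0 0 0 0
t=3: a0@(0,2) a1@(0,2) a2@(0,2) a3@(0,2) | pheromone: 0 0 13 0 / 0 0 0 0 / 0 0 0 0 / 0 0 0 0 / 0 0 0 0
t=4: a0@(0,2) a1@(0,2) a2@(0,2) a3@(0,2) | pheromone: 0 0 16 0 / 0 0 0 0 / 0 0 0 0 / 0 0 0 0 / 0 0 0 0
t=5: a0@(0,2) a1@(0,2) a2@(0,2) a3@(0,2) | pheromone: 0 0 19 0 / 0 0 0 0 / 0 0 0 0 / 0 0 0 0 / 0 0 0 0
t=6: a0@(0,2) a1@(0,2) a2@(0,2) a3@(0,2) | pheromone: 0 0 22 0 / 0 0 0 0 / 0 0 0 0 / 0 0 0 0 / 0 0 0 0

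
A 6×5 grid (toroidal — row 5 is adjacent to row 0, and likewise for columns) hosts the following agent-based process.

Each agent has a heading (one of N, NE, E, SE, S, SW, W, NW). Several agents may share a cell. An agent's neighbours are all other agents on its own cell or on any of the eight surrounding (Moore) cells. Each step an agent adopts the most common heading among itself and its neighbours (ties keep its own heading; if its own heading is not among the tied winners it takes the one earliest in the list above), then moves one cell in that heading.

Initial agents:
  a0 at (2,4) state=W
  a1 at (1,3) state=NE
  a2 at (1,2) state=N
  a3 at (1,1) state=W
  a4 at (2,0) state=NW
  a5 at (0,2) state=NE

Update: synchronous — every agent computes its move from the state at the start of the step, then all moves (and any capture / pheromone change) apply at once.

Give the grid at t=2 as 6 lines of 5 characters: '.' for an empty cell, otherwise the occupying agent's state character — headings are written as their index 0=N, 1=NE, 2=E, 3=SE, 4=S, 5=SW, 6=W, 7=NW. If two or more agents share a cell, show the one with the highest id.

.....
....6
..66.
.....
....1
1...1

t=1: a0@(2,3):W a1@(0,4):NE a2@(0,3):NE a3@(1,0):W a4@(2,4):W a5@(5,3):NE
t=2: a0@(2,2):W a1@(5,0):NE a2@(5,4):NE a3@(1,4):W a4@(2,3):W a5@(4,4):NE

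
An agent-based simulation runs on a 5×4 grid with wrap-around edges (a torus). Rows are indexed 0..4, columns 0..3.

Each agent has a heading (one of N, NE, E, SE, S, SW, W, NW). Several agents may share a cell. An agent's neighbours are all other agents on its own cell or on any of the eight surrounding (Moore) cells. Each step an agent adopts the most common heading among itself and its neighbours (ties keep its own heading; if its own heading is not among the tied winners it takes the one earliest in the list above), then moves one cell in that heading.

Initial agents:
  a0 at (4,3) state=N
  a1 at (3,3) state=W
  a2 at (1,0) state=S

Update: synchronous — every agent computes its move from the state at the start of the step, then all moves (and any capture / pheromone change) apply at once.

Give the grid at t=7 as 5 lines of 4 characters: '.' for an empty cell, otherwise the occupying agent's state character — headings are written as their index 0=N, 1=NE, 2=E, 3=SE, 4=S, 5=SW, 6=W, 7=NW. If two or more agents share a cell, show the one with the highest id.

t=1: a0@(3,3):N a1@(3,2):W a2@(2,0):S
t=2: a0@(2,3):N a1@(3,1):W a2@(3,0):S
t=3: a0@(1,3):N a1@(3,0):W a2@(4,0):S
t=4: a0@(0,3):N a1@(3,3):W a2@(0,0):S
t=5: a0@(4,3):N a1@(3,2):W a2@(1,0):S
t=6: a0@(3,3):N a1@(3,1):W a2@(2,0):S
t=7: a0@(2,3):N a1@(3,0):W a2@(3,0):S

....
....
...0
4...
....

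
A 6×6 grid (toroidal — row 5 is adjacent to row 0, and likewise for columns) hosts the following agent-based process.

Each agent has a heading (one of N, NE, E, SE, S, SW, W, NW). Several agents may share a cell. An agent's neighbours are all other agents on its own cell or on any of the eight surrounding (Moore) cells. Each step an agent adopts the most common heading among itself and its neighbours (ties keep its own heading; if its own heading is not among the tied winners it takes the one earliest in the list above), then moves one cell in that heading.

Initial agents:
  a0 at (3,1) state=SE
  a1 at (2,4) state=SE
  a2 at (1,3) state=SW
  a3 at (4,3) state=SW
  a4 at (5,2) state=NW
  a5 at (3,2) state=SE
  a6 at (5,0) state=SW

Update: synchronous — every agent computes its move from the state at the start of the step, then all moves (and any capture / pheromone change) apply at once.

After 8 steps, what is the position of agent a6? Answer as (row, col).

(1, 4)

t=1: a0@(4,2):SE a1@(3,5):SE a2@(2,2):SW a3@(5,2):SW a4@(4,1):NW a5@(4,3):SE a6@(0,5):SW
t=2: a0@(5,3):SE a1@(4,0):SE a2@(3,1):SW a3@(0,3):SE a4@(3,0):NW a5@(5,4):SE a6@(1,4):SW
t=3: a0@(0,4):SE a1@(5,1):SE a2@(4,0):SW a3@(1,4):SE a4@(2,5):NW a5@(0,5):SE a6@(2,3):SW
t=4: a0@(1,5):SE a1@(0,2):SE a2@(5,5):SW a3@(2,5):SE a4@(1,4):NW a5@(1,0):SE a6@(3,2):SW
t=5: a0@(2,0):SE a1@(1,3):SE a2@(0,4):SW a3@(3,0):SE a4@(2,5):SE a5@(2,1):SE a6@(4,1):SW
t=6: a0@(3,1):SE a1@(2,4):SE a2@(1,3):SW a3@(4,1):SE a4@(3,0):SE a5@(3,2):SE a6@(5,0):SW
t=7: a0@(4,2):SE a1@(3,5):SE a2@(2,2):SW a3@(5,2):SE a4@(4,1):SE a5@(4,3):SE a6@(0,5):SW
t=8: a0@(5,3):SE a1@(4,0):SE a2@(3,1):SW a3@(0,3):SE a4@(5,2):SE a5@(5,4):SE a6@(1,4):SW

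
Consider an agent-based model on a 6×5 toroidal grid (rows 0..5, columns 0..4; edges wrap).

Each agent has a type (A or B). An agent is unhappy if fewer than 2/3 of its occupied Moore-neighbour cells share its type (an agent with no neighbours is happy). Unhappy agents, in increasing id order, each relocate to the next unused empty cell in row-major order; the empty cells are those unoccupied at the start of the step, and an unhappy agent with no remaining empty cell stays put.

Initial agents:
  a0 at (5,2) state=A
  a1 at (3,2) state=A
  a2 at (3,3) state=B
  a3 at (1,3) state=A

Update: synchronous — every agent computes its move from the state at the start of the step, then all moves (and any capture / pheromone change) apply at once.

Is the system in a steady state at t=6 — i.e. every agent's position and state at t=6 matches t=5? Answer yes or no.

t=1: a0@(5,2):A a1@(0,0):A a2@(0,1):B a3@(1,3):A
t=2: a0@(0,2):A a1@(0,3):A a2@(0,4):B a3@(1,3):A
t=3: a0@(0,2):A a1@(0,3):A a2@(0,0):B a3@(1,3):A
t=4: (unchanged — steady state)

yes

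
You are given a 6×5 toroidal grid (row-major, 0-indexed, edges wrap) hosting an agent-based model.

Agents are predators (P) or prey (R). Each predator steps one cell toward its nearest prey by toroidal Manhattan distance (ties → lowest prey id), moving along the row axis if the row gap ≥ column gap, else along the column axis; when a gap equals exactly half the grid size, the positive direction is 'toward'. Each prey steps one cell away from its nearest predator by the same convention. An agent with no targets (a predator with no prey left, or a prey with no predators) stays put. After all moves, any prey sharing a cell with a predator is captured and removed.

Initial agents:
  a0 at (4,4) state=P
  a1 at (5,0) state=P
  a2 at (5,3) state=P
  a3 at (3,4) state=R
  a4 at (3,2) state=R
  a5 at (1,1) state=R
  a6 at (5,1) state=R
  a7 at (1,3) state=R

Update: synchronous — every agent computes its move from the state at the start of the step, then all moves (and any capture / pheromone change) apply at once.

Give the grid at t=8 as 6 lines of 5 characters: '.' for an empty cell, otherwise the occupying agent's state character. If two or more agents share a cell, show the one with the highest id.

.....
...RR
....P
.RR..
.PP..
.....

t=1: a0@(3,4):P a1@(5,1):P a2@(5,2):P a3@(2,4):R a4@(3,1):R a5@(2,1):R a7@(2,3):R
t=2: a0@(2,4):P a1@(4,1):P a2@(4,2):P a3@(1,4):R a4@(3,2):R a5@(2,2):R a7@(1,3):R
t=3: a0@(1,4):P a1@(3,1):P a2@(3,2):P a3@(0,4):R a4@(2,2):R a5@(2,1):R a7@(0,3):R
t=4: a0@(0,4):P a1@(2,1):P a2@(2,2):P a3@(5,4):R a4@(1,2):R a5@(1,1):R a7@(5,3):R
t=5: a0@(5,4):P a1@(1,1):P a2@(1,2):P a3@(4,4):R a4@(0,2):R a5@(0,1):R a7@(4,3):R
t=6: a0@(4,4):P a1@(0,1):P a2@(0,2):P a3@(3,4):R a4@(5,2):R a5@(5,1):R a7@(3,3):R
t=7: a0@(3,4):P a1@(5,1):P a2@(5,2):P a3@(2,4):R a4@(4,2):R a5@(4,1):R a7@(2,3):R
t=8: a0@(2,4):P a1@(4,1):P a2@(4,2):P a3@(1,4):R a4@(3,2):R a5@(3,1):R a7@(1,3):R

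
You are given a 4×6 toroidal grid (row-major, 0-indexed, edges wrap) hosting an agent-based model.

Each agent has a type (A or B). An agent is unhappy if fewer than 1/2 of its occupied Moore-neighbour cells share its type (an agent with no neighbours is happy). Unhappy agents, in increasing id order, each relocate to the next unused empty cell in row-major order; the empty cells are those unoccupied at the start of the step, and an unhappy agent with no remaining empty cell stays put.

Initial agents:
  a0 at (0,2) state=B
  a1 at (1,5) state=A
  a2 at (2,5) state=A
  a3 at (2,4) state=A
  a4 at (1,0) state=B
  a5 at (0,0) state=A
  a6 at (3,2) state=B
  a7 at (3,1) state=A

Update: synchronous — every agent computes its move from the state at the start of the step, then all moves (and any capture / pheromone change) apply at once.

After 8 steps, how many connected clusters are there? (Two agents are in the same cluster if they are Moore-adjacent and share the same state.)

t=1: a0@(0,2):B a1@(1,5):A a2@(2,5):A a3@(2,4):A a4@(0,1):B a5@(0,0):A a6@(3,2):B a7@(0,3):A
t=2: a0@(0,2):B a1@(1,5):A a2@(2,5):A a3@(2,4):A a4@(0,1):B a5@(0,0):A a6@(3,2):B a7@(0,4):A
t=3: (unchanged — steady state)

2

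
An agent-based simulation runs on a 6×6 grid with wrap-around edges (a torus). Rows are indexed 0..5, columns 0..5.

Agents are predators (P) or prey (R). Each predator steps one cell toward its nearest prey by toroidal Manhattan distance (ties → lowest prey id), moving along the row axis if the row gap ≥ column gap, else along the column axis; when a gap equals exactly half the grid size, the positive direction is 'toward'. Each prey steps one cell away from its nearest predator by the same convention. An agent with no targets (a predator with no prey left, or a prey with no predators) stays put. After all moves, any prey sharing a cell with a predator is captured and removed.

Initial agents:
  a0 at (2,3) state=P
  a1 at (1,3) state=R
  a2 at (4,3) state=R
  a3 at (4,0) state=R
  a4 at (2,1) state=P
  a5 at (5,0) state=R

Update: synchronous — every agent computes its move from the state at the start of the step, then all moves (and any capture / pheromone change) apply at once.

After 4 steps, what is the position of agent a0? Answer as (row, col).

(4, 3)

t=1: a0@(1,3):P a1@(0,3):R a2@(5,3):R a3@(5,0):R a4@(2,2):P a5@(4,0):R
t=2: a0@(0,3):P a1@(5,3):R a2@(4,3):R a3@(5,5):R a4@(1,2):P a5@(5,0):R
t=3: a0@(5,3):P a1@(4,3):R a2@(3,3):R a3@(5,0):R a4@(0,2):P a5@(5,5):R
t=4: a0@(4,3):P a1@(3,3):R a2@(2,3):R a3@(5,5):R a4@(5,2):P a5@(5,0):R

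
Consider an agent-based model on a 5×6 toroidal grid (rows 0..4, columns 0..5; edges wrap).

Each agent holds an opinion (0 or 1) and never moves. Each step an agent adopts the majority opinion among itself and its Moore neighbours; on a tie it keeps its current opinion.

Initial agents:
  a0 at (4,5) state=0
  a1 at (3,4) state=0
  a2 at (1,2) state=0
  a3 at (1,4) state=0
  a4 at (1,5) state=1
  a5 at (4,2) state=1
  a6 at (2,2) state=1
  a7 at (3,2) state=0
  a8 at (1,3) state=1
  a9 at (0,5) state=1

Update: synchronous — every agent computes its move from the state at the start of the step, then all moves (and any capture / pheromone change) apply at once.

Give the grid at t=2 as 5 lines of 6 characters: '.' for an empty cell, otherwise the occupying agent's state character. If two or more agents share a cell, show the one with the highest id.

.....1
..1111
..1...
..1.0.
..1..0

t=1: a0@(4,5):0 a1@(3,4):0 a2@(1,2):1 a3@(1,4):1 a4@(1,5):1 a5@(4,2):1 a6@(2,2):1 a7@(3,2):1 a8@(1,3):1 a9@(0,5):1
t=2: (unchanged — steady state)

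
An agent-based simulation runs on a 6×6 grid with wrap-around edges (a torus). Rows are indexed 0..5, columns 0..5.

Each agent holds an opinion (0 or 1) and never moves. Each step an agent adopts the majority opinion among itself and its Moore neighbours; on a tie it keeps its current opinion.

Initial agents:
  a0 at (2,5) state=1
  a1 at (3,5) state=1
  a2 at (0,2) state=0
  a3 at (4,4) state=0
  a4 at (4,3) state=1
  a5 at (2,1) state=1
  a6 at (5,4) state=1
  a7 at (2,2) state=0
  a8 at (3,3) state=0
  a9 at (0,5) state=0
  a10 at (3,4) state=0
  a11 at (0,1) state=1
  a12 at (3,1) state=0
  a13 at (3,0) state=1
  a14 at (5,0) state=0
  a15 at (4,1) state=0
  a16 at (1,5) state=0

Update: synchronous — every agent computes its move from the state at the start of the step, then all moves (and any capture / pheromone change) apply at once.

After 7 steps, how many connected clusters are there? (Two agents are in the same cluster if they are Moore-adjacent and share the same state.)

2

t=1: a0@(2,5):1 a1@(3,5):1 a2@(0,2):0 a3@(4,4):0 a4@(4,3):0 a5@(2,1):1 a6@(5,4):1 a7@(2,2):0 a8@(3,3):0 a9@(0,5):0 a10@(3,4):0 a11@(0,1):0 a12@(3,1):0 a13@(3,0):1 a14@(5,0):0 a15@(4,1):0 a16@(1,5):0
t=2: a0@(2,5):1 a1@(3,5):1 a2@(0,2):0 a3@(4,4):0 a4@(4,3):0 a5@(2,1):1 a6@(5,4):0 a7@(2,2):0 a8@(3,3):0 a9@(0,5):0 a10@(3,4):0 a11@(0,1):0 a12@(3,1):0 a13@(3,0):1 a14@(5,0):0 a15@(4,1):0 a16@(1,5):0
t=3: (unchanged — steady state)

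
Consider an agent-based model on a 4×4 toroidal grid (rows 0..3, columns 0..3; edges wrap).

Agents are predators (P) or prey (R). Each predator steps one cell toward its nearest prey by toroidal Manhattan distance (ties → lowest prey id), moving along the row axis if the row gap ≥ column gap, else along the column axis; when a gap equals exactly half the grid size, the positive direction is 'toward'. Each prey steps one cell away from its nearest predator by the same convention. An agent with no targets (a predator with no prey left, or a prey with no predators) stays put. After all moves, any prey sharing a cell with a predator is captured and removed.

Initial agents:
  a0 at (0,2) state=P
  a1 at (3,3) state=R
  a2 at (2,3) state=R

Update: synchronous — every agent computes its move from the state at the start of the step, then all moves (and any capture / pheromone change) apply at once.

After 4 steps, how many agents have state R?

2

t=1: a0@(3,2):P a1@(2,3):R a2@(1,3):R
t=2: a0@(2,2):P a1@(1,3):R a2@(0,3):R
t=3: a0@(1,2):P a1@(0,3):R a2@(3,3):R
t=4: a0@(0,2):P a1@(3,3):R a2@(2,3):R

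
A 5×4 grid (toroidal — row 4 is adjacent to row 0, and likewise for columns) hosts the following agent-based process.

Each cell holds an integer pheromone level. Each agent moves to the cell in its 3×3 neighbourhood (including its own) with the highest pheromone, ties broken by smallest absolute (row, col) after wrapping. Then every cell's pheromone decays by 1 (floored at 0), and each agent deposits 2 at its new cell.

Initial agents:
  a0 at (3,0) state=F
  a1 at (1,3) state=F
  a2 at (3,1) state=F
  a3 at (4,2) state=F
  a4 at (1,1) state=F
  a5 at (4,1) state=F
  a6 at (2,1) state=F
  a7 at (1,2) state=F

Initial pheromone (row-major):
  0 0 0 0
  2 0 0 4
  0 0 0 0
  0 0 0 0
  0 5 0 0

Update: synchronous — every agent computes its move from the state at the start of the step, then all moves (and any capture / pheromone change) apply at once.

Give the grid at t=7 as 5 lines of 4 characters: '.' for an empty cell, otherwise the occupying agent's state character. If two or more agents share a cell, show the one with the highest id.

....
...F
....
....
.F..

t=1: a0@(4,1) a1@(1,3) a2@(4,1) a3@(4,1) a4@(1,0) a5@(4,1) a6@(1,0) a7@(1,3) | pheromone: 0 0 0 0 / 5 0 0 7 / 0 0 0 0 / 0 0 0 0 / 0 12 0 0
t=2: a0@(4,1) a1@(1,3) a2@(4,1) a3@(4,1) a4@(1,3) a5@(4,1) a6@(1,3) a7@(1,3) | pheromone: 0 0 0 0 / 4 0 0 14 / 0 0 0 0 / 0 0 0 0 / 0 19 0 0
t=3: a0@(4,1) a1@(1,3) a2@(4,1) a3@(4,1) a4@(1,3) a5@(4,1) a6@(1,3) a7@(1,3) | pheromone: 0 0 0 0 / 3 0 0 21 / 0 0 0 0 / 0 0 0 0 / 0 26 0 0
t=4: a0@(4,1) a1@(1,3) a2@(4,1) a3@(4,1) a4@(1,3) a5@(4,1) a6@(1,3) a7@(1,3) | pheromone: 0 0 0 0 / 2 0 0 28 / 0 0 0 0 / 0 0 0 0 / 0 33 0 0
t=5: a0@(4,1) a1@(1,3) a2@(4,1) a3@(4,1) a4@(1,3) a5@(4,1) a6@(1,3) a7@(1,3) | pheromone: 0 0 0 0 / 1 0 0 35 / 0 0 0 0 / 0 0 0 0 / 0 40 0 0
t=6: a0@(4,1) a1@(1,3) a2@(4,1) a3@(4,1) a4@(1,3) a5@(4,1) a6@(1,3) a7@(1,3) | pheromone: 0 0 0 0 / 0 0 0 42 / 0 0 0 0 / 0 0 0 0 / 0 47 0 0
t=7: a0@(4,1) a1@(1,3) a2@(4,1) a3@(4,1) a4@(1,3) a5@(4,1) a6@(1,3) a7@(1,3) | pheromone: 0 0 0 0 / 0 0 0 49 / 0 0 0 0 / 0 0 0 0 / 0 54 0 0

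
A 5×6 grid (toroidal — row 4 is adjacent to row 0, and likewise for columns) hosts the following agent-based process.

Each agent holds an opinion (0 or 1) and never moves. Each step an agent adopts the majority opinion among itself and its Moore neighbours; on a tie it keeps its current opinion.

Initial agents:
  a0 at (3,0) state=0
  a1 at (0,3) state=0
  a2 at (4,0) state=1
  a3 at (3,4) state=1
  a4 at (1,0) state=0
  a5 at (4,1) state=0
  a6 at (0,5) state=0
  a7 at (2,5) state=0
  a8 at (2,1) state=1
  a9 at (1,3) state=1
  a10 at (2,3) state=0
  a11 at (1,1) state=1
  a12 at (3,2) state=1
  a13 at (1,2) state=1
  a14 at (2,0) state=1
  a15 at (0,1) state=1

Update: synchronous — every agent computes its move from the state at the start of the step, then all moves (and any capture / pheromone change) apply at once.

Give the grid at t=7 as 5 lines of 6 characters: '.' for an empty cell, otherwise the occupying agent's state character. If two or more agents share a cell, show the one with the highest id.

.1.1.0
1111..
11.1.0
0.1.0.
01....

t=1: a0@(3,0):0 a1@(0,3):1 a2@(4,0):0 a3@(3,4):0 a4@(1,0):1 a5@(4,1):1 a6@(0,5):0 a7@(2,5):0 a8@(2,1):1 a9@(1,3):1 a10@(2,3):1 a11@(1,1):1 a12@(3,2):1 a13@(1,2):1 a14@(2,0):1 a15@(0,1):1
t=2: (unchanged — steady state)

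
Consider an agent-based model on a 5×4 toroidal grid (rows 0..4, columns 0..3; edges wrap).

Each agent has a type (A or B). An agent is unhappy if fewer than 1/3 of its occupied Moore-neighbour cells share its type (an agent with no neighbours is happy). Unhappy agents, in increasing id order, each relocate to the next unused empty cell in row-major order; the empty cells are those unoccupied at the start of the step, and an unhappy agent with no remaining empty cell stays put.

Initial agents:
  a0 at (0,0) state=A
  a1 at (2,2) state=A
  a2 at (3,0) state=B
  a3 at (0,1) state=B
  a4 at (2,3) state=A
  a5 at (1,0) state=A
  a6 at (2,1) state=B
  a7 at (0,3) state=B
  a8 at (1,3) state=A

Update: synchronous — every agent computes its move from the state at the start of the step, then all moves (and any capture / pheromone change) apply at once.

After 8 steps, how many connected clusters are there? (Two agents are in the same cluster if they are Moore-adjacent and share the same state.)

2

t=1: a0@(0,0):A a1@(2,2):A a2@(3,0):B a3@(0,2):B a4@(2,3):A a5@(1,0):A a6@(2,1):B a7@(1,1):B a8@(1,3):A
t=2: (unchanged — steady state)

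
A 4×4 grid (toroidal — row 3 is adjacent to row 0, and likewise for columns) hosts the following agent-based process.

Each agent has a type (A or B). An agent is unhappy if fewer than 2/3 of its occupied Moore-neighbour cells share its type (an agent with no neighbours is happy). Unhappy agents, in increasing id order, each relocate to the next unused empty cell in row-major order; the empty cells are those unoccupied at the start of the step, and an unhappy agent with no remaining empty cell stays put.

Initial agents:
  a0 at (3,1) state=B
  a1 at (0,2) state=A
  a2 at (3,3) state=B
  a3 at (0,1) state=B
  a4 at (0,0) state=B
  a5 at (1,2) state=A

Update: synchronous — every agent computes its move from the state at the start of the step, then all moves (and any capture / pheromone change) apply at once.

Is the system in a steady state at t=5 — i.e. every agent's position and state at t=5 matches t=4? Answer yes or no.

t=1: a0@(3,1):B a1@(0,3):A a2@(1,0):B a3@(1,1):B a4@(0,0):B a5@(1,3):A
t=2: a0@(3,1):B a1@(0,1):A a2@(0,2):B a3@(1,1):B a4@(1,2):B a5@(2,0):A
t=3: a0@(0,0):B a1@(0,3):A a2@(0,2):B a3@(1,0):B a4@(1,2):B a5@(1,3):A
t=4: a0@(0,1):B a1@(1,1):A a2@(2,0):B a3@(2,1):B a4@(2,2):B a5@(2,3):A
t=5: a0@(0,0):B a1@(0,2):A a2@(0,3):B a3@(2,1):B a4@(1,0):B a5@(1,2):A

no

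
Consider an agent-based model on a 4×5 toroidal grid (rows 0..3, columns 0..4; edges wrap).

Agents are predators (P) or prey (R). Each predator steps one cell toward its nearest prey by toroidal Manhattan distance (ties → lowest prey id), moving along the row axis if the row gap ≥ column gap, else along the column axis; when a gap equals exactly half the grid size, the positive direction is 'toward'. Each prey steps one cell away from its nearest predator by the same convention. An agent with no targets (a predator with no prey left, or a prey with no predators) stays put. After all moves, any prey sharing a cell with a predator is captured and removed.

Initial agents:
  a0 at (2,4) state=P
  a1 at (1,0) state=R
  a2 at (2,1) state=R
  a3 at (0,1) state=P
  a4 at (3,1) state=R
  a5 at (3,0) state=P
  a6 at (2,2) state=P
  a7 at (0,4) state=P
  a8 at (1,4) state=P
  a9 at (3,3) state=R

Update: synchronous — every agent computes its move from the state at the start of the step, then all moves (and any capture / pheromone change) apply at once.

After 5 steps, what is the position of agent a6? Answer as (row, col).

t=1: a0@(1,4):P a1@(1,1):R a2@(2,0):R a3@(3,1):P a5@(3,1):P a6@(2,1):P a7@(1,4):P a8@(1,0):P a9@(0,3):R
t=2: a0@(1,0):P a2@(2,4):R a3@(0,1):P a5@(0,1):P a6@(1,1):P a7@(1,0):P a8@(1,1):P a9@(3,3):R
t=3: a0@(2,0):P a2@(3,4):R a3@(0,2):P a5@(0,2):P a6@(1,0):P a7@(2,0):P a8@(1,0):P a9@(3,4):R
t=4: a0@(3,0):P a2@(0,4):R a3@(0,3):P a5@(0,3):P a6@(2,0):P a7@(3,0):P a8@(2,0):P a9@(0,4):R
t=5: a0@(0,0):P a3@(0,4):P a5@(0,4):P a6@(3,0):P a7@(0,0):P a8@(3,0):P

(3, 0)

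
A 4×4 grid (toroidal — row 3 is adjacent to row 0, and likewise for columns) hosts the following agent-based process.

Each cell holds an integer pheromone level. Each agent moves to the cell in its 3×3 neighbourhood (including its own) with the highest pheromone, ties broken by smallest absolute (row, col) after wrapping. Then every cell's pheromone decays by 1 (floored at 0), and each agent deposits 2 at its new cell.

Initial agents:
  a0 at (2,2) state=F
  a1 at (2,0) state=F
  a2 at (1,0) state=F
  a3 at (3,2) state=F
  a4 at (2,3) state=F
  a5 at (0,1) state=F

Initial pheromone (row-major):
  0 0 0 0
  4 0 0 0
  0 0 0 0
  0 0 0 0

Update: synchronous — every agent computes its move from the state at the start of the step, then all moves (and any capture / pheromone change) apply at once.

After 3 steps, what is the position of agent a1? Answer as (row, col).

(1, 0)

t=1: a0@(1,1) a1@(1,0) a2@(1,0) a3@(0,1) a4@(1,0) a5@(1,0) | pheromone: 0 2 0 0 / 11 2 0 0 / 0 0 0 0 / 0 0 0 0
t=2: a0@(1,0) a1@(1,0) a2@(1,0) a3@(1,0) a4@(1,0) a5@(1,0) | pheromone: 0 1 0 0 / 22 1 0 0 / 0 0 0 0 / 0 0 0 0
t=3: a0@(1,0) a1@(1,0) a2@(1,0) a3@(1,0) a4@(1,0) a5@(1,0) | pheromone: 0 0 0 0 / 33 0 0 0 / 0 0 0 0 / 0 0 0 0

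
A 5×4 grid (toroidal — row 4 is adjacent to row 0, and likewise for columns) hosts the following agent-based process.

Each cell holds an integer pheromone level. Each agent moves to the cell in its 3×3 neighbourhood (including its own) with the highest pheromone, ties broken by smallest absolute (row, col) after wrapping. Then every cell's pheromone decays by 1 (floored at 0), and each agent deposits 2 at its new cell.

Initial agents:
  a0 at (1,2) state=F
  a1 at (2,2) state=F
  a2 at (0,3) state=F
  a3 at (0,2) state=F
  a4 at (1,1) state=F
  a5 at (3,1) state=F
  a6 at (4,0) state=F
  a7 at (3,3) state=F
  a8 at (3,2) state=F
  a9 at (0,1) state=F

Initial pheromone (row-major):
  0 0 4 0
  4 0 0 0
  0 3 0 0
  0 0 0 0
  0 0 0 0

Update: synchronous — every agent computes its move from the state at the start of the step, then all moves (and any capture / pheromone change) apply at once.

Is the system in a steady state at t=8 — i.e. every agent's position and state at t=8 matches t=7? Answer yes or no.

t=1: a0@(0,2) a1@(2,1) a2@(0,2) a3@(0,2) a4@(0,2) a5@(2,1) a6@(0,0) a7@(2,0) a8@(2,1) a9@(0,2) | pheromone: 2 0 13 0 / 3 0 0 0 / 2 8 0 0 / 0 0 0 0 / 0 0 0 0
t=2: a0@(0,2) a1@(2,1) a2@(0,2) a3@(0,2) a4@(0,2) a5@(2,1) a6@(1,0) a7@(2,1) a8@(2,1) a9@(0,2) | pheromone: 1 0 22 0 / 4 0 0 0 / 1 15 0 0 / 0 0 0 0 / 0 0 0 0
t=3: a0@(0,2) a1@(2,1) a2@(0,2) a3@(0,2) a4@(0,2) a5@(2,1) a6@(2,1) a7@(2,1) a8@(2,1) a9@(0,2) | pheromone: 0 0 31 0 / 3 0 0 0 / 0 24 0 0 / 0 0 0 0 / 0 0 0 0
t=4: a0@(0,2) a1@(2,1) a2@(0,2) a3@(0,2) a4@(0,2) a5@(2,1) a6@(2,1) a7@(2,1) a8@(2,1) a9@(0,2) | pheromone: 0 0 40 0 / 2 0 0 0 / 0 33 0 0 / 0 0 0 0 / 0 0 0 0
t=5: a0@(0,2) a1@(2,1) a2@(0,2) a3@(0,2) a4@(0,2) a5@(2,1) a6@(2,1) a7@(2,1) a8@(2,1) a9@(0,2) | pheromone: 0 0 49 0 / 1 0 0 0 / 0 42 0 0 / 0 0 0 0 / 0 0 0 0
t=6: a0@(0,2) a1@(2,1) a2@(0,2) a3@(0,2) a4@(0,2) a5@(2,1) a6@(2,1) a7@(2,1) a8@(2,1) a9@(0,2) | pheromone: 0 0 58 0 / 0 0 0 0 / 0 51 0 0 / 0 0 0 0 / 0 0 0 0
t=7: a0@(0,2) a1@(2,1) a2@(0,2) a3@(0,2) a4@(0,2) a5@(2,1) a6@(2,1) a7@(2,1) a8@(2,1) a9@(0,2) | pheromone: 0 0 67 0 / 0 0 0 0 / 0 60 0 0 / 0 0 0 0 / 0 0 0 0
t=8: a0@(0,2) a1@(2,1) a2@(0,2) a3@(0,2) a4@(0,2) a5@(2,1) a6@(2,1) a7@(2,1) a8@(2,1) a9@(0,2) | pheromone: 0 0 76 0 / 0 0 0 0 / 0 69 0 0 / 0 0 0 0 / 0 0 0 0

yes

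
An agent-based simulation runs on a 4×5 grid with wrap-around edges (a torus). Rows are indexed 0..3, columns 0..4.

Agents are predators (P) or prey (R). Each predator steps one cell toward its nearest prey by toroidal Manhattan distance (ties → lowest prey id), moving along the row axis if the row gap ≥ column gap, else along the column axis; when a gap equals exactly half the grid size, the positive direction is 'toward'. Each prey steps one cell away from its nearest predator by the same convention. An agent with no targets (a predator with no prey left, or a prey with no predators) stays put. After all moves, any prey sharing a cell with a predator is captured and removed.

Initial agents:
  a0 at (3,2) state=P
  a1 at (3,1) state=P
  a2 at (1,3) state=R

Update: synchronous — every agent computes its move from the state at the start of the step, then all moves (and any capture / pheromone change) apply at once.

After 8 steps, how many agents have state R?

t=1: a0@(0,2):P a1@(0,1):P a2@(0,3):R
t=2: a0@(0,3):P a1@(0,2):P a2@(0,4):R
t=3: a0@(0,4):P a1@(0,3):P a2@(0,0):R
t=4: a0@(0,0):P a1@(0,4):P a2@(0,1):R
t=5: a0@(0,1):P a1@(0,0):P a2@(0,2):R
t=6: a0@(0,2):P a1@(0,1):P a2@(0,3):R
t=7: a0@(0,3):P a1@(0,2):P a2@(0,4):R
t=8: a0@(0,4):P a1@(0,3):P a2@(0,0):R

1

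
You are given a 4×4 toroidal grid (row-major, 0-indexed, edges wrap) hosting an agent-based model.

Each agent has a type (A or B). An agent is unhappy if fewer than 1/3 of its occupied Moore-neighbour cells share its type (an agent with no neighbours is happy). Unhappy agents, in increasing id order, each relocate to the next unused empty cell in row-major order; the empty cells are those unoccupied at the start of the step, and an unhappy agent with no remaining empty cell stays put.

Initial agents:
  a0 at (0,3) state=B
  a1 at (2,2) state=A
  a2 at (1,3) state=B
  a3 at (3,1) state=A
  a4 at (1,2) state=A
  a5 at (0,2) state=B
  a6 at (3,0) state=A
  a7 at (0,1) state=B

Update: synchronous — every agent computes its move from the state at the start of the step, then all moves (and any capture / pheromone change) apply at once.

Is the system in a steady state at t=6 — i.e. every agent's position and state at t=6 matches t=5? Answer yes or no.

t=1: a0@(0,3):B a1@(2,2):A a2@(1,3):B a3@(3,1):A a4@(0,0):A a5@(0,2):B a6@(3,0):A a7@(1,0):B
t=2: (unchanged — steady state)

yes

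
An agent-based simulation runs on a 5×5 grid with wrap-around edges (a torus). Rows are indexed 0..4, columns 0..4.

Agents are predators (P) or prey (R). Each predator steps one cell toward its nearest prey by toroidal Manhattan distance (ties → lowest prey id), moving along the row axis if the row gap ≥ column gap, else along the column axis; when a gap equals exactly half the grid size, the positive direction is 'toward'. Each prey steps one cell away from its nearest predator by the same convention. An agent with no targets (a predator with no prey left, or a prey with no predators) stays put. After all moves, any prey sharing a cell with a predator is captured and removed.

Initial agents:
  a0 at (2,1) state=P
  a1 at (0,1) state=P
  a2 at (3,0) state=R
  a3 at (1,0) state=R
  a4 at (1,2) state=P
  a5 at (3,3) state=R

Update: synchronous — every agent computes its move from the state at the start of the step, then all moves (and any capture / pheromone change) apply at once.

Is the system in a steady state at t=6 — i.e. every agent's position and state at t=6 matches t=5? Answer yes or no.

t=1: a0@(3,1):P a1@(1,1):P a2@(4,0):R a3@(0,0):R a4@(1,1):P a5@(3,4):R
t=2: a0@(4,1):P a1@(0,1):P a2@(0,0):R a3@(4,0):R a4@(0,1):P a5@(3,3):R
t=3: a0@(4,0):P a1@(0,0):P a2@(0,4):R a3@(4,4):R a4@(0,0):P a5@(3,4):R
t=4: a0@(4,4):P a1@(0,4):P a2@(0,3):R a3@(4,3):R a4@(0,4):P a5@(2,4):R
t=5: a0@(4,3):P a1@(0,3):P a2@(0,2):R a3@(4,2):R a4@(0,3):P a5@(1,4):R
t=6: a0@(4,2):P a1@(0,2):P a2@(0,1):R a3@(4,1):R a4@(0,2):P a5@(2,4):R

no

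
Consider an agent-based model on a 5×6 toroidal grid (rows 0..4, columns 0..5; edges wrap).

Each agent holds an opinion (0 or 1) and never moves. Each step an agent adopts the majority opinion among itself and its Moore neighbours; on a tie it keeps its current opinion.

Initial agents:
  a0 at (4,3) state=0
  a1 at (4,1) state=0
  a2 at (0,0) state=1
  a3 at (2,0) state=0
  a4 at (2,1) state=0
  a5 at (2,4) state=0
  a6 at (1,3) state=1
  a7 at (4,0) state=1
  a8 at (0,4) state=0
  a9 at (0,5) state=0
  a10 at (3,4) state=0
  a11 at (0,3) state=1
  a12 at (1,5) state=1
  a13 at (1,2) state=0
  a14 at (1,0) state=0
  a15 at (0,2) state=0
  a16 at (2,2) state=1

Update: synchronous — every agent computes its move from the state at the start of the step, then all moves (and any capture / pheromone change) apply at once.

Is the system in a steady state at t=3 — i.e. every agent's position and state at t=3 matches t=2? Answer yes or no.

t=1: a0@(4,3):0 a1@(4,1):0 a2@(0,0):1 a3@(2,0):0 a4@(2,1):0 a5@(2,4):0 a6@(1,3):0 a7@(4,0):1 a8@(0,4):0 a9@(0,5):0 a10@(3,4):0 a11@(0,3):0 a12@(1,5):0 a13@(1,2):0 a14@(1,0):0 a15@(0,2):0 a16@(2,2):1
t=2: a0@(4,3):0 a1@(4,1):0 a2@(0,0):0 a3@(2,0):0 a4@(2,1):0 a5@(2,4):0 a6@(1,3):0 a7@(4,0):1 a8@(0,4):0 a9@(0,5):0 a10@(3,4):0 a11@(0,3):0 a12@(1,5):0 a13@(1,2):0 a14@(1,0):0 a15@(0,2):0 a16@(2,2):0
t=3: a0@(4,3):0 a1@(4,1):0 a2@(0,0):0 a3@(2,0):0 a4@(2,1):0 a5@(2,4):0 a6@(1,3):0 a7@(4,0):0 a8@(0,4):0 a9@(0,5):0 a10@(3,4):0 a11@(0,3):0 a12@(1,5):0 a13@(1,2):0 a14@(1,0):0 a15@(0,2):0 a16@(2,2):0

no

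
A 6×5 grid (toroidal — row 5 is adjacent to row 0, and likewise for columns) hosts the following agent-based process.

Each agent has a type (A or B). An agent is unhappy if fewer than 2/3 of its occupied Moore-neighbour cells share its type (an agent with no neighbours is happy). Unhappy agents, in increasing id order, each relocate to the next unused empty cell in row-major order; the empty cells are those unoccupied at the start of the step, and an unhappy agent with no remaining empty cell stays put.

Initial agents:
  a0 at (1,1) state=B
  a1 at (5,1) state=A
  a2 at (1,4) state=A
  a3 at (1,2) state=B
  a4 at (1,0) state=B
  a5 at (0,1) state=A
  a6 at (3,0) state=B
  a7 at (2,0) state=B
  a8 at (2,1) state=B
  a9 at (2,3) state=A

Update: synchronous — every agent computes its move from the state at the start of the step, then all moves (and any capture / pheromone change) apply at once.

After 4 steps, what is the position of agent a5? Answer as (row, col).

t=1: a0@(1,1):B a1@(5,1):A a2@(0,0):A a3@(0,2):B a4@(0,3):B a5@(0,4):A a6@(3,0):B a7@(2,0):B a8@(2,1):B a9@(1,3):A
t=2: a0@(1,1):B a1@(0,1):A a2@(0,0):A a3@(1,0):B a4@(1,2):B a5@(0,4):A a6@(3,0):B a7@(2,0):B a8@(2,1):B a9@(1,4):A
t=3: a0@(1,1):B a1@(0,2):A a2@(0,3):A a3@(1,3):B a4@(1,2):B a5@(0,4):A a6@(3,0):B a7@(2,0):B a8@(2,1):B a9@(2,2):A
t=4: a0@(0,0):B a1@(0,1):A a2@(1,0):A a3@(1,4):B a4@(2,3):B a5@(2,4):A a6@(3,0):B a7@(2,0):B a8@(2,1):B a9@(3,1):A

(2, 4)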